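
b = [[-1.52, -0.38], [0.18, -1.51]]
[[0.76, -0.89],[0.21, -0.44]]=b@[[-0.45, 0.5], [-0.19, 0.35]]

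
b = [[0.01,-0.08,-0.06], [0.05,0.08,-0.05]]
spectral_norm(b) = 0.12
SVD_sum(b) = [[-0.02, -0.07, 0.0], [0.03, 0.09, -0.00]] + [[0.03, -0.01, -0.06], [0.02, -0.01, -0.05]]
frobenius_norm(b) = 0.15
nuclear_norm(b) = 0.21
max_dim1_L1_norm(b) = 0.18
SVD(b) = [[-0.63, 0.78], [0.78, 0.63]] @ diag([0.1171407368097995, 0.08819324112230645]) @ [[0.28, 0.96, -0.01], [0.44, -0.14, -0.89]]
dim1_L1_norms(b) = [0.15, 0.18]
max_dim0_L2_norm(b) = 0.11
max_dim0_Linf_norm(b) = 0.08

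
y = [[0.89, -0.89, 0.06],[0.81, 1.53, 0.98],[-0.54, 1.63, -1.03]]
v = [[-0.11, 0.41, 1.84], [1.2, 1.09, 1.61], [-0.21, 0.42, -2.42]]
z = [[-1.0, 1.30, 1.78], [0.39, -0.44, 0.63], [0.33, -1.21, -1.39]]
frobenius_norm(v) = 3.86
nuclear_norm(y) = 4.90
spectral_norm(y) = 2.42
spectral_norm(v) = 3.54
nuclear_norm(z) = 4.27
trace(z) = -2.83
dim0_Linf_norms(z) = [1.0, 1.3, 1.78]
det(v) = 2.77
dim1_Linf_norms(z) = [1.78, 0.63, 1.39]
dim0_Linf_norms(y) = [0.89, 1.63, 1.03]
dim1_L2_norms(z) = [2.42, 0.86, 1.87]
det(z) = -0.98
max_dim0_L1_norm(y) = 4.05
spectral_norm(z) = 3.04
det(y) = -2.97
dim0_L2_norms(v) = [1.22, 1.24, 3.44]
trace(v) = -1.44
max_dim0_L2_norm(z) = 2.34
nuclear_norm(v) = 5.51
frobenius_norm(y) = 3.09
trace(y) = 1.39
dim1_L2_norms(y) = [1.26, 1.99, 2.0]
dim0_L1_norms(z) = [1.72, 2.95, 3.8]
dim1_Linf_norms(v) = [1.84, 1.61, 2.42]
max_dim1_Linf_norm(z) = 1.78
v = z + y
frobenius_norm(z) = 3.18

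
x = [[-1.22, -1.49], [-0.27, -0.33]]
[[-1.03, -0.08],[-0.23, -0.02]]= x @ [[0.94, -0.08],  [-0.08, 0.12]]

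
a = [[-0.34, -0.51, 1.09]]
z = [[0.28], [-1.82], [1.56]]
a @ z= [[2.53]]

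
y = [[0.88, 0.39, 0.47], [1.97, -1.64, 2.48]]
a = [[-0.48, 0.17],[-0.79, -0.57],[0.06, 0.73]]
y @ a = [[-0.70, 0.27], [0.50, 3.08]]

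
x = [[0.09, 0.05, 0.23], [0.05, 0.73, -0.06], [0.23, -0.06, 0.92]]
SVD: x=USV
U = [[-0.24,-0.13,-0.96], [0.18,-0.98,0.09], [-0.96,-0.15,0.25]]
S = [0.99, 0.73, 0.02]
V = [[-0.24, 0.18, -0.96],[-0.13, -0.98, -0.15],[-0.96, 0.09, 0.25]]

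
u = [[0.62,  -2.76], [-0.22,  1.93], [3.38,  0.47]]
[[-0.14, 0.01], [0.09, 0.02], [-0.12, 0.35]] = u @ [[-0.04, 0.10], [0.04, 0.02]]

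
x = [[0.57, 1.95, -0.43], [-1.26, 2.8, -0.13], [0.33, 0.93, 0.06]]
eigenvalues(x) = [(1.55+1.05j), (1.55-1.05j), (0.32+0j)]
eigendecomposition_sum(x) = [[0.32+1.54j, (0.97-1.5j), (-0.26-0.13j)],  [(-0.61+1.14j), (1.4-0.44j), -0.10-0.22j],  [0.29+0.85j, 0.44-0.91j, -0.16-0.05j]] + [[0.32-1.54j, 0.97+1.50j, (-0.26+0.13j)], [-0.61-1.14j, 1.40+0.44j, -0.10+0.22j], [(0.29-0.85j), (0.44+0.91j), -0.16+0.05j]] + [[-0.06+0.00j, 0.01+0.00j, 0.10-0.00j], [-0.05+0.00j, 0.01+0.00j, 0.07-0.00j], [(-0.24+0j), (0.05+0j), (0.38-0j)]]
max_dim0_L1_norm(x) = 5.68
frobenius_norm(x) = 3.84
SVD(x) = [[0.51, -0.74, -0.43],[0.83, 0.56, 0.01],[0.23, -0.36, 0.90]] @ diag([3.6073349312872867, 1.289319383899009, 0.2428790230069935]) @ [[-0.19, 0.98, -0.09],[-0.97, -0.17, 0.17],[0.16, 0.12, 0.98]]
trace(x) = 3.43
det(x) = 1.13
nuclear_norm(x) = 5.14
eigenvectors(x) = [[0.71+0.00j, (0.71-0j), (0.25+0j)], [0.45+0.37j, 0.45-0.37j, 0.18+0.00j], [0.40-0.05j, 0.40+0.05j, 0.95+0.00j]]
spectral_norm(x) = 3.61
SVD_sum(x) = [[-0.34, 1.8, -0.16], [-0.56, 2.92, -0.26], [-0.16, 0.82, -0.07]] + [[0.93,0.16,-0.17], [-0.7,-0.12,0.13], [0.45,0.08,-0.08]] + [[-0.02, -0.01, -0.1], [0.00, 0.00, 0.0], [0.03, 0.03, 0.21]]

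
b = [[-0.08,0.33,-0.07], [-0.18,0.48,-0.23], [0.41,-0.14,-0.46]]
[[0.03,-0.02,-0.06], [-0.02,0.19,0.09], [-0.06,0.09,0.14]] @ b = [[-0.02, 0.01, 0.03], [0.00, 0.07, -0.08], [0.05, 0.00, -0.08]]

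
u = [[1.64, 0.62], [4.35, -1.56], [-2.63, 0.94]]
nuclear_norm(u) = 6.67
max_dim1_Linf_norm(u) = 4.35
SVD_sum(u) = [[1.33,-0.40], [4.42,-1.33], [-2.67,0.81]] + [[0.31,1.02], [-0.07,-0.23], [0.04,0.13]]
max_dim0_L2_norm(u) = 5.34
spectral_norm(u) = 5.57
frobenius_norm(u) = 5.68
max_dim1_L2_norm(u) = 4.62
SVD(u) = [[-0.25, 0.97], [-0.83, -0.21], [0.5, 0.13]] @ diag([5.569170173997645, 1.1022447881732258]) @ [[-0.96, 0.29], [0.29, 0.96]]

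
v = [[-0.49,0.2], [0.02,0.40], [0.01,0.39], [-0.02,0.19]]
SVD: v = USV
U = [[-0.59,0.8], [-0.54,-0.43], [-0.53,-0.40], [-0.27,-0.14]]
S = [0.66, 0.45]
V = [[0.43,-0.9], [-0.90,-0.43]]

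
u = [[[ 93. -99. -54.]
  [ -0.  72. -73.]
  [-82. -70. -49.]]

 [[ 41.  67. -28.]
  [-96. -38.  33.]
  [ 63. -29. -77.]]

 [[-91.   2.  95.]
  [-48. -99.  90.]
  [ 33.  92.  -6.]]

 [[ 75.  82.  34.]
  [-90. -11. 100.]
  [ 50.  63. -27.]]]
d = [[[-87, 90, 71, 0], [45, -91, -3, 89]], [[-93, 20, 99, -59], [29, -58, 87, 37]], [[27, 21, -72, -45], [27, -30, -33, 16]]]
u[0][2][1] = -70.0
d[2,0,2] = -72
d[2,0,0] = 27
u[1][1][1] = -38.0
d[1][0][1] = 20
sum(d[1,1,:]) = 95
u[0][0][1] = -99.0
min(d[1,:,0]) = -93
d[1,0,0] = -93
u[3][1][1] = -11.0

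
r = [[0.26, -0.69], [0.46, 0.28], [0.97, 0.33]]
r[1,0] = 0.461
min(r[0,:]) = -0.687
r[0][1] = -0.687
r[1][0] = 0.461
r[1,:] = [0.461, 0.28]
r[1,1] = 0.28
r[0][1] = -0.687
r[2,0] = 0.971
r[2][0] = 0.971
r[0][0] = 0.262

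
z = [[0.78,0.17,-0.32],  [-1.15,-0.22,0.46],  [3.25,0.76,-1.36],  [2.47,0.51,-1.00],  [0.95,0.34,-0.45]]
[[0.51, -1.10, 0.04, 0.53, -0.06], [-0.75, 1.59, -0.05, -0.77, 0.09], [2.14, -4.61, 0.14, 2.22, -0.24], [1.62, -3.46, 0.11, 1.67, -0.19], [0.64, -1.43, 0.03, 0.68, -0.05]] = z @ [[0.64, -1.73, 0.19, 0.72, -0.31], [0.13, -1.42, 0.05, 0.45, -0.13], [0.03, -1.54, 0.38, 0.34, -0.64]]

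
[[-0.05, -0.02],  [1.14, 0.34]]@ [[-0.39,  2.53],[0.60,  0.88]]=[[0.01, -0.14], [-0.24, 3.18]]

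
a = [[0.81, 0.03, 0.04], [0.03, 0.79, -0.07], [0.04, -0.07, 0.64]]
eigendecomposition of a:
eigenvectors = [[0.23, -0.74, 0.64],  [-0.37, -0.67, -0.64],  [-0.90, 0.09, 0.42]]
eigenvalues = [0.6, 0.83, 0.81]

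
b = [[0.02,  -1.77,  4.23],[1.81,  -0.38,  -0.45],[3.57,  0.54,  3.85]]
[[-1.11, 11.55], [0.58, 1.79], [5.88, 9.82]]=b @ [[0.83, 1.03], [1.83, -2.02], [0.50, 1.88]]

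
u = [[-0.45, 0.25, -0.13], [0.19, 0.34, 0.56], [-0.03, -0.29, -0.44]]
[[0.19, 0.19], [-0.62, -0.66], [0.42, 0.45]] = u @ [[-0.72, -0.72],[-0.74, -0.77],[-0.42, -0.47]]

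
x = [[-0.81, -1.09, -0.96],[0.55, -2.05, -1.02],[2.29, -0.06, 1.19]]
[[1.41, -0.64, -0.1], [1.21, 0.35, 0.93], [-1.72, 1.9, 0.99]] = x @ [[-0.50, 0.55, 0.80], [-0.47, -0.28, 0.11], [-0.51, 0.52, -0.70]]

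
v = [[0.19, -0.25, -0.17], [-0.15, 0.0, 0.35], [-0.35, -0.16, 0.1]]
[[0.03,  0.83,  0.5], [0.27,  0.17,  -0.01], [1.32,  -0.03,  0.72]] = v@[[-2.98, 1.74, -1.06], [-2.03, -2.83, -2.48], [-0.51, 1.22, -0.47]]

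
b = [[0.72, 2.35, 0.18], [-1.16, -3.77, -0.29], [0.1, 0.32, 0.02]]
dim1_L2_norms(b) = [2.46, 3.96, 0.34]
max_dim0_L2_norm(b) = 4.45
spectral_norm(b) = 4.67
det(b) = -0.00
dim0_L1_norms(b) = [1.98, 6.44, 0.49]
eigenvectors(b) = [[(-0.53+0j), 0.24+0.62j, 0.24-0.62j], [(0.85+0j), (-0.13-0.19j), -0.13+0.19j], [(-0.07+0j), (0.72+0j), (0.72-0j)]]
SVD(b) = [[-0.53, -0.1, 0.84], [0.85, 0.02, 0.53], [-0.07, 0.99, 0.07]] @ diag([4.672116200171499, 0.004869622161811572, 0.002549289121637517]) @ [[-0.29, -0.95, -0.07], [0.36, -0.04, -0.93], [-0.88, 0.3, -0.36]]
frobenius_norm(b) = 4.67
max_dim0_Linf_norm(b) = 3.77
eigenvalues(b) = [(-3.02+0j), (-0+0j), (-0-0j)]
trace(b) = -3.03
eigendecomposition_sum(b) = [[0.72-0.00j, (2.35-0j), (0.18-0j)], [(-1.16+0j), (-3.77+0j), (-0.29+0j)], [(0.1-0j), 0.32-0.00j, (0.02-0j)]] + [[(-0+0j), -0.00+0.00j, (-0-0j)], [0.00-0.00j, 0.00-0.00j, 0.00+0.00j], [0j, 0j, -0.00-0.00j]] + [[-0.00-0.00j, (-0-0j), -0.00+0.00j], [0.00+0.00j, 0j, -0j], [-0j, 0.00-0.00j, -0.00+0.00j]]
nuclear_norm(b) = 4.68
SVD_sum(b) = [[0.72, 2.35, 0.18], [-1.16, -3.77, -0.29], [0.10, 0.32, 0.02]] + [[-0.0, 0.00, 0.00], [0.00, -0.00, -0.0], [0.0, -0.0, -0.0]] + [[-0.0, 0.0, -0.0], [-0.0, 0.0, -0.0], [-0.00, 0.0, -0.00]]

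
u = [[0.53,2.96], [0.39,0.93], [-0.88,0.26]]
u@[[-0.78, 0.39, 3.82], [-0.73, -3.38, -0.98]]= [[-2.57, -9.8, -0.88], [-0.98, -2.99, 0.58], [0.50, -1.22, -3.62]]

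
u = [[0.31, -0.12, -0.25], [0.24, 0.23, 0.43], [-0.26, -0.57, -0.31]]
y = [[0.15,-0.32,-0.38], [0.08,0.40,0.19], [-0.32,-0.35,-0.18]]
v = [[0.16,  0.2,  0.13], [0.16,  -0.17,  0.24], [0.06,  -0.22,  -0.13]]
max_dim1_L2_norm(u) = 0.7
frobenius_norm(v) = 0.51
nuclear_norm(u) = 1.49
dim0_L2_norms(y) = [0.36, 0.62, 0.46]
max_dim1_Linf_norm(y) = 0.4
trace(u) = 0.23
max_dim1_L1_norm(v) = 0.57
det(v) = 0.02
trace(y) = 0.37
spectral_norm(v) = 0.36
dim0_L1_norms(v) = [0.38, 0.59, 0.5]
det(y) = -0.02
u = v + y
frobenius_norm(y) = 0.85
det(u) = 0.08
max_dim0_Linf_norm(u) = 0.57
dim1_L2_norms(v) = [0.29, 0.33, 0.26]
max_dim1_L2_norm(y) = 0.52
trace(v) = -0.14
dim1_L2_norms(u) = [0.42, 0.54, 0.7]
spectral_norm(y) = 0.77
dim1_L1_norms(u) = [0.68, 0.9, 1.14]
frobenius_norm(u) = 0.98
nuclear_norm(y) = 1.22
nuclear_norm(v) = 0.83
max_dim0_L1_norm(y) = 1.07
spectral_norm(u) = 0.86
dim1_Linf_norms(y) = [0.38, 0.4, 0.35]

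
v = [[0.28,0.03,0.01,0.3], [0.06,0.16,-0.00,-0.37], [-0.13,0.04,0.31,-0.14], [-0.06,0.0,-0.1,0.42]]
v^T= [[0.28, 0.06, -0.13, -0.06],[0.03, 0.16, 0.04, 0.0],[0.01, -0.00, 0.31, -0.1],[0.30, -0.37, -0.14, 0.42]]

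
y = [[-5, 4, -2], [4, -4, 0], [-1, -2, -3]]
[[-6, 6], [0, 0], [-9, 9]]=y @ [[0, 0], [0, 0], [3, -3]]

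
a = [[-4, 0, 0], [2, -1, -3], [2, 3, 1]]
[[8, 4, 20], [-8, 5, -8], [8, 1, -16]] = a @ [[-2, -1, -5], [4, 2, -2], [0, -3, 0]]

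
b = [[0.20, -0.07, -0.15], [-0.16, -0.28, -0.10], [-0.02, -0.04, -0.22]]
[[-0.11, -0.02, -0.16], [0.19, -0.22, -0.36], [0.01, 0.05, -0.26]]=b @ [[-0.60, -0.07, 0.22], [-0.38, 0.95, 0.82], [0.08, -0.38, 1.0]]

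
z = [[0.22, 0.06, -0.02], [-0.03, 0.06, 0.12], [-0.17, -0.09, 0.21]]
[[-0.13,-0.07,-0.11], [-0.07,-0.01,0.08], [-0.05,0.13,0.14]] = z@[[-0.63,  -0.09,  -0.56],[-0.03,  -0.67,  0.3],[-0.74,  0.27,  0.35]]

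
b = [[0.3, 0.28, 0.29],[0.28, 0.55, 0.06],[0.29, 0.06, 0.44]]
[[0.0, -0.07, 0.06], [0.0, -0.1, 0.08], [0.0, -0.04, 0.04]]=b @ [[0.00, -0.18, 0.15], [0.0, -0.09, 0.08], [-0.0, 0.04, -0.03]]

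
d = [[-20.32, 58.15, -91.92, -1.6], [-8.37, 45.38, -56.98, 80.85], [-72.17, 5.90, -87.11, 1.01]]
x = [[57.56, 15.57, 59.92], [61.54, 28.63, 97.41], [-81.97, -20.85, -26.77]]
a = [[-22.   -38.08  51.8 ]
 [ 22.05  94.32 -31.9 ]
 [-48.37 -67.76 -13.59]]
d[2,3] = 1.01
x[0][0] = 57.56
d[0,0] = -20.32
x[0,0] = 57.56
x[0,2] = 59.92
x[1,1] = 28.63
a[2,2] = -13.59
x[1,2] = 97.41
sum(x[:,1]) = 23.35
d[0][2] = -91.92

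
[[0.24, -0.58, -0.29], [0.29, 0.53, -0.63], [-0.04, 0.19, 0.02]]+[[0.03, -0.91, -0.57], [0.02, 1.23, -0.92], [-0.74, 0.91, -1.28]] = [[0.27,-1.49,-0.86],[0.31,1.76,-1.55],[-0.78,1.1,-1.26]]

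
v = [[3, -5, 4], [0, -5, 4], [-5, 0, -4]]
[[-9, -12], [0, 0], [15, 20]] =v @ [[-3, -4], [0, 0], [0, 0]]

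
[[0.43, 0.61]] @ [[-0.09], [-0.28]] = [[-0.21]]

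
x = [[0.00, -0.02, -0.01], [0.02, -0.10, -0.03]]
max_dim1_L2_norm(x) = 0.11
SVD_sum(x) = [[0.0, -0.02, -0.01], [0.02, -0.1, -0.03]] + [[-0.0,0.0,-0.0], [0.00,-0.0,0.00]]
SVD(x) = [[-0.2,-0.98], [-0.98,0.20]] @ diag([0.10848692195989192, 0.005530620550021899]) @ [[-0.18, 0.94, 0.29], [0.72, -0.07, 0.69]]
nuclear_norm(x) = 0.11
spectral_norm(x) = 0.11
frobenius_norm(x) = 0.11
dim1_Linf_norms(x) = [0.02, 0.1]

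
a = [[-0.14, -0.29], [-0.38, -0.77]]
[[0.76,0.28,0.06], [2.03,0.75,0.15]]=a @ [[-0.35,-2.22,1.36],[-2.46,0.12,-0.87]]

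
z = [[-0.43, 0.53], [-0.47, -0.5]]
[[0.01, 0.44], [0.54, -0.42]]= z@[[-0.62, 0.01], [-0.49, 0.84]]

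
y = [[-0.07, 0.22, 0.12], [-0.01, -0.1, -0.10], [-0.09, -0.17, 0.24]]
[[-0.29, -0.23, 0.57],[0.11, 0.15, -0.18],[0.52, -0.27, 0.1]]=y @ [[-0.34, 0.3, -2.44], [-1.82, -0.29, 1.52], [0.73, -1.23, 0.56]]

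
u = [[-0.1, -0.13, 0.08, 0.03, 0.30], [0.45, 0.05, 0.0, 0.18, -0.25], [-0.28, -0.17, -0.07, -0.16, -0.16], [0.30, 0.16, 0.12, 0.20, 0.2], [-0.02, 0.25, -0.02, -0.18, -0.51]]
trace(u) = -0.43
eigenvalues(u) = [(-0.32+0.3j), (-0.32-0.3j), (0.09+0.16j), (0.09-0.16j), (0.02+0j)]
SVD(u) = [[-0.44, 0.16, -0.01, 0.79, 0.39], [0.27, -0.66, 0.65, 0.23, 0.11], [0.21, 0.49, 0.41, 0.34, -0.65], [-0.28, -0.54, -0.42, 0.25, -0.62], [0.78, -0.01, -0.49, 0.37, 0.13]] @ diag([0.7452022713859087, 0.7258726851746088, 0.2579644011059789, 0.06612053847696177, 0.012839851721705315]) @ [[0.01,0.25,-0.13,-0.26,-0.92], [-0.85,-0.31,-0.12,-0.41,0.04], [0.24,-0.87,-0.27,0.21,-0.25], [-0.02,-0.26,0.95,-0.07,-0.19], [0.47,-0.12,-0.04,-0.84,0.22]]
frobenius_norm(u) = 1.07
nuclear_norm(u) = 1.81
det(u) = 0.00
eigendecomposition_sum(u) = [[-0.01+0.07j, (-0.04-0.1j), 0.02-0.02j, 0.04+0.07j, (0.16+0.07j)],[0.08-0.09j, -0.02+0.19j, -0.06+0.01j, 0.00-0.14j, -0.19-0.25j],[(0.02-0.01j), (-0.02+0.03j), (-0.01-0j), (0.01-0.03j), -0.02-0.07j],[(-0.02+0.02j), (0.01-0.04j), (0.01+0j), (-0.01+0.03j), 0.03+0.07j],[-0.03-0.10j, 0.12+0.10j, -0.02+0.04j, -0.10-0.07j, -0.26+0.01j]] + [[-0.01-0.07j, (-0.04+0.1j), 0.02+0.02j, 0.04-0.07j, (0.16-0.07j)], [(0.08+0.09j), -0.02-0.19j, (-0.06-0.01j), 0.00+0.14j, -0.19+0.25j], [(0.02+0.01j), (-0.02-0.03j), -0.01+0.00j, (0.01+0.03j), (-0.02+0.07j)], [-0.02-0.02j, 0.01+0.04j, 0.01-0.00j, (-0.01-0.03j), 0.03-0.07j], [-0.03+0.10j, (0.12-0.1j), -0.02-0.04j, (-0.1+0.07j), -0.26-0.01j]] + [[(-0.04+0.09j), (-0.02+0.02j), (0.02+0.06j), (-0.02+0.05j), -0.01+0.04j],  [(0.15-0.02j), (0.05+0.01j), 0.05-0.07j, (0.08-0.02j), 0.06-0.02j],  [(-0.16+0.11j), -0.06+0.02j, (-0.02+0.12j), (-0.09+0.07j), (-0.06+0.05j)],  [(0.18-0.08j), (0.07-0.01j), (0.04-0.11j), (0.1-0.05j), 0.07-0.04j],  [(0.02+0.01j), 0j, (0.01-0j), (0.01+0j), 0.01+0.00j]] + [[(-0.04-0.09j), (-0.02-0.02j), 0.02-0.06j, -0.02-0.05j, (-0.01-0.04j)], [(0.15+0.02j), (0.05-0.01j), (0.05+0.07j), (0.08+0.02j), (0.06+0.02j)], [-0.16-0.11j, -0.06-0.02j, -0.02-0.12j, (-0.09-0.07j), -0.06-0.05j], [(0.18+0.08j), 0.07+0.01j, (0.04+0.11j), (0.1+0.05j), (0.07+0.04j)], [0.02-0.01j, -0j, (0.01+0j), (0.01-0j), 0.01-0.00j]] + [[0.00-0.00j,0.00-0.00j,-0.01-0.00j,-0.01-0.00j,-0j], [-0.00+0.00j,(-0+0j),0.00+0.00j,0.00+0.00j,-0.00+0.00j], [-0j,-0j,-0.00-0.00j,(-0-0j),-0j], [-0.01+0.00j,-0.00+0.00j,(0.02+0j),0.01+0.00j,(-0+0j)], [-0j,-0j,-0.00-0.00j,(-0-0j),-0j]]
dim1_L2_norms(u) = [0.35, 0.55, 0.4, 0.46, 0.6]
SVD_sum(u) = [[-0.00, -0.08, 0.04, 0.09, 0.30],[0.0, 0.05, -0.03, -0.05, -0.19],[0.00, 0.04, -0.02, -0.04, -0.14],[-0.00, -0.05, 0.03, 0.05, 0.19],[0.01, 0.15, -0.08, -0.15, -0.54]] + [[-0.10, -0.04, -0.01, -0.05, 0.0], [0.41, 0.15, 0.06, 0.2, -0.02], [-0.3, -0.11, -0.04, -0.15, 0.01], [0.33, 0.12, 0.05, 0.16, -0.02], [0.00, 0.00, 0.0, 0.0, -0.00]] + [[-0.00,0.0,0.00,-0.00,0.0],[0.04,-0.15,-0.05,0.04,-0.04],[0.03,-0.09,-0.03,0.02,-0.03],[-0.03,0.09,0.03,-0.02,0.03],[-0.03,0.11,0.03,-0.03,0.03]] + [[-0.00, -0.01, 0.05, -0.0, -0.01],[-0.00, -0.00, 0.01, -0.0, -0.0],[-0.0, -0.01, 0.02, -0.00, -0.0],[-0.00, -0.00, 0.02, -0.0, -0.00],[-0.0, -0.01, 0.02, -0.00, -0.0]] + [[0.0, -0.0, -0.00, -0.00, 0.00],[0.0, -0.0, -0.0, -0.0, 0.00],[-0.00, 0.00, 0.0, 0.01, -0.00],[-0.0, 0.00, 0.0, 0.01, -0.00],[0.0, -0.0, -0.00, -0.00, 0.00]]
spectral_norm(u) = 0.75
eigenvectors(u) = [[(-0.33+0.2j), -0.33-0.20j, (0.25-0.16j), 0.25+0.16j, -0.46+0.00j], [(0.69+0j), (0.69-0j), -0.40-0.20j, (-0.4+0.2j), (0.15+0j)], [(0.14+0.06j), 0.14-0.06j, 0.60+0.00j, 0.60-0.00j, -0.00+0.00j], [(-0.16-0.03j), (-0.16+0.03j), -0.59-0.08j, -0.59+0.08j, 0.85+0.00j], [(0.31-0.48j), (0.31+0.48j), -0.03-0.04j, (-0.03+0.04j), (-0.2+0j)]]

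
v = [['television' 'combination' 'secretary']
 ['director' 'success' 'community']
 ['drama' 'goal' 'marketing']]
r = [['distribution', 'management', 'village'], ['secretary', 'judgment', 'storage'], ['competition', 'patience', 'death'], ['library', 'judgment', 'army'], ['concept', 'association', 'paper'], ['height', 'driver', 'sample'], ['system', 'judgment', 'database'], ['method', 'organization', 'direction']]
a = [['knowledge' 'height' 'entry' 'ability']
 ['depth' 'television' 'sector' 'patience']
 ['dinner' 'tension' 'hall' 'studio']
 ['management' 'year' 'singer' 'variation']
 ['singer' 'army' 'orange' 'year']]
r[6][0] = 'system'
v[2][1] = 'goal'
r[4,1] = 'association'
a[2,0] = 'dinner'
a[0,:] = ['knowledge', 'height', 'entry', 'ability']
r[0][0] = 'distribution'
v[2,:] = ['drama', 'goal', 'marketing']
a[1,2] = 'sector'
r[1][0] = 'secretary'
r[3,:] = ['library', 'judgment', 'army']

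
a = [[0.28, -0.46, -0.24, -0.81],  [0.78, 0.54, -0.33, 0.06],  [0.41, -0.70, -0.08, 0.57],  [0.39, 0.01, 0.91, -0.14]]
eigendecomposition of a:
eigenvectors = [[(-0.19+0j), (0.68+0j), (0.68-0j), (-0.19+0j)], [0.27+0.00j, -0.06-0.48j, -0.06+0.48j, (-0.69+0j)], [(0.69+0j), 0.18-0.25j, 0.18+0.25j, 0.58+0.00j], [-0.65+0.00j, -0.03-0.46j, -0.03+0.46j, 0.39+0.00j]]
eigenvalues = [(-1+0j), (0.3+0.96j), (0.3-0.96j), (1+0j)]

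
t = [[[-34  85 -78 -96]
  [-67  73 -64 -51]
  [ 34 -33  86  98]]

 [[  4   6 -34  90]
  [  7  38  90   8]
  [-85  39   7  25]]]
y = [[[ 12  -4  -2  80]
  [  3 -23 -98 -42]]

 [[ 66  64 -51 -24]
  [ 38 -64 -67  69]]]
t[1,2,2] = 7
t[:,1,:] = [[-67, 73, -64, -51], [7, 38, 90, 8]]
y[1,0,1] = 64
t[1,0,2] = -34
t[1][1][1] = 38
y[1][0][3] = -24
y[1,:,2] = [-51, -67]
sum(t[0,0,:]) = -123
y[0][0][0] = 12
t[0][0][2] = -78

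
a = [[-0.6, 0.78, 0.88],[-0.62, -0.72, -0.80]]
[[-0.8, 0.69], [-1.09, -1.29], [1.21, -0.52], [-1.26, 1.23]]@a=[[0.05, -1.12, -1.26], [1.45, 0.08, 0.07], [-0.4, 1.32, 1.48], [-0.01, -1.87, -2.09]]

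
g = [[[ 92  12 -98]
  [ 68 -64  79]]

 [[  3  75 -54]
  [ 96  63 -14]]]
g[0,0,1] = 12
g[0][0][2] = -98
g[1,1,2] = -14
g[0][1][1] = -64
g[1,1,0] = 96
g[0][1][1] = -64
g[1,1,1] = 63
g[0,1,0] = 68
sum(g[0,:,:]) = 89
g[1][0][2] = -54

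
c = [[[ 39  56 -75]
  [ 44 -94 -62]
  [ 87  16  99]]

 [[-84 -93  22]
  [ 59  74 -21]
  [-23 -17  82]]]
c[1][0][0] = -84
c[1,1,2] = -21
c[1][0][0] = -84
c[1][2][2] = 82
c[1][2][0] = -23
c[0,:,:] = [[39, 56, -75], [44, -94, -62], [87, 16, 99]]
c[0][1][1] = -94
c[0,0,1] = 56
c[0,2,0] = 87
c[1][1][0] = 59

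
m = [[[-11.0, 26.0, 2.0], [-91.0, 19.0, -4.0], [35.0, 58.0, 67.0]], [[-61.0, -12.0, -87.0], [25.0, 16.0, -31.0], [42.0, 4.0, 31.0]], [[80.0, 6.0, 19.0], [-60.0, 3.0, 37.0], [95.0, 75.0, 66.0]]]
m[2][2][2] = 66.0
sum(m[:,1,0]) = -126.0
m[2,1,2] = 37.0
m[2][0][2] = 19.0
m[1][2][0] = 42.0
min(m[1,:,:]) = -87.0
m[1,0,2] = -87.0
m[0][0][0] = -11.0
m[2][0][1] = 6.0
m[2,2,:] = [95.0, 75.0, 66.0]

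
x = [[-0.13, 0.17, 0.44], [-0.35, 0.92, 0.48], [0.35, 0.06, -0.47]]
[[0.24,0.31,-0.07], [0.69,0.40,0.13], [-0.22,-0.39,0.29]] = x @[[-0.38, -0.28, 0.51], [0.48, 0.01, 0.43], [0.24, 0.62, -0.18]]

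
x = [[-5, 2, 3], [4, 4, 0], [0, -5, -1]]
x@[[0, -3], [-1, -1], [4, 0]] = [[10, 13], [-4, -16], [1, 5]]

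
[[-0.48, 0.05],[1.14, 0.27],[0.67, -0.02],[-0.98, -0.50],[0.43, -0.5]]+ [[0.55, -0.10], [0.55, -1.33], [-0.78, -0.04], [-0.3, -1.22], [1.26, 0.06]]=[[0.07, -0.05], [1.69, -1.06], [-0.11, -0.06], [-1.28, -1.72], [1.69, -0.44]]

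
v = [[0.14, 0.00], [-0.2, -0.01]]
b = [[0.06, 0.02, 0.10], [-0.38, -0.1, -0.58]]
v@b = [[0.01, 0.0, 0.01], [-0.01, -0.00, -0.01]]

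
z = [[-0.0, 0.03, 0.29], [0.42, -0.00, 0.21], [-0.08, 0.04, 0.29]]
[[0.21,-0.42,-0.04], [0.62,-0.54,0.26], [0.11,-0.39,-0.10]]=z@[[1.11, -0.61, 0.66], [-0.36, -1.31, -0.41], [0.75, -1.33, -0.10]]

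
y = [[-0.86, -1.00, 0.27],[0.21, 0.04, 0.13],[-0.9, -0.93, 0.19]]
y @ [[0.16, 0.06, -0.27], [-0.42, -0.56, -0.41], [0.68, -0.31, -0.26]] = [[0.47, 0.42, 0.57], [0.11, -0.05, -0.11], [0.38, 0.41, 0.57]]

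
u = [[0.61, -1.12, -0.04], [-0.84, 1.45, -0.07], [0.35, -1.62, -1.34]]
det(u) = -0.000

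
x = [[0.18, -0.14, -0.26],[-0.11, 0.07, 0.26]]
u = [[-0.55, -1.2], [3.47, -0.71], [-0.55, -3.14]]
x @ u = [[-0.44, 0.70], [0.16, -0.73]]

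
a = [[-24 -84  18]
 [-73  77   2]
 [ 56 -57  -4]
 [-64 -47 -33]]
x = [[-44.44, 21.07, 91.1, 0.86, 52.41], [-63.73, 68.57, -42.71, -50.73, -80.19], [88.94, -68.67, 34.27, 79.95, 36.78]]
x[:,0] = [-44.44, -63.73, 88.94]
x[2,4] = 36.78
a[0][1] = -84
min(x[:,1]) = -68.67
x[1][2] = -42.71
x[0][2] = 91.1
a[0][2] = 18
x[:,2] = [91.1, -42.71, 34.27]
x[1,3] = -50.73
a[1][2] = 2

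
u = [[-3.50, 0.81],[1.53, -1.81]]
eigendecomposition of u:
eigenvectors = [[-0.83, -0.34], [0.56, -0.94]]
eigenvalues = [-4.05, -1.26]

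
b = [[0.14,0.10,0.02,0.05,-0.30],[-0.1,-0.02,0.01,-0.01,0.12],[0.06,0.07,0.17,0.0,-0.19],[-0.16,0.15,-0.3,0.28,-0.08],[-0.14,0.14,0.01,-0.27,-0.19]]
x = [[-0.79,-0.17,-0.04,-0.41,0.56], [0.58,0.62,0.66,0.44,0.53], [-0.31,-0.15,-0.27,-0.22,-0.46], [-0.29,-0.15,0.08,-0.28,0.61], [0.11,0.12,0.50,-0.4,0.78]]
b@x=[[-0.11, -0.01, -0.09, 0.09, -0.08],[0.08, 0.02, 0.05, -0.02, 0.02],[-0.08, -0.02, -0.1, 0.04, -0.16],[0.22, 0.11, 0.17, 0.15, 0.24],[0.25, 0.13, -0.02, 0.27, -0.32]]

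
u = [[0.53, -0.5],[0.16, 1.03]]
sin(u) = [[0.53, -0.36], [0.11, 0.89]]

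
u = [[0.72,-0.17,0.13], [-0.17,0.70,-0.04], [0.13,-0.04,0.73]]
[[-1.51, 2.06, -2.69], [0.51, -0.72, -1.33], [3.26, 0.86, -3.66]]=u@[[-2.93, 2.66, -3.63], [0.31, -0.35, -3.04], [5.01, 0.69, -4.53]]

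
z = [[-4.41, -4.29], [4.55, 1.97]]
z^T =[[-4.41, 4.55], [-4.29, 1.97]]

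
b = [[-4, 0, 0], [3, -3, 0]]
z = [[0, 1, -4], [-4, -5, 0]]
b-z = [[-4, -1, 4], [7, 2, 0]]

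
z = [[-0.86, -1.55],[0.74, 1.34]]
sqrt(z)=[[-1.19+0.28j, (-2.16+0.32j)], [(1.03-0.15j), (1.89-0.18j)]]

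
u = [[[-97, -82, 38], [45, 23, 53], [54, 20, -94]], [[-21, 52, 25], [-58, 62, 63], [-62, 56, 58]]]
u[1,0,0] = -21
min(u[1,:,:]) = -62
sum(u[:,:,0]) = -139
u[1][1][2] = 63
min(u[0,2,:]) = -94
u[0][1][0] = 45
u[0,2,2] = -94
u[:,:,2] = [[38, 53, -94], [25, 63, 58]]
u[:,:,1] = [[-82, 23, 20], [52, 62, 56]]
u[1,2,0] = -62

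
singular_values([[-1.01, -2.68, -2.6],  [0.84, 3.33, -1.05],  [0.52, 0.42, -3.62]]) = [4.74, 4.33, 0.42]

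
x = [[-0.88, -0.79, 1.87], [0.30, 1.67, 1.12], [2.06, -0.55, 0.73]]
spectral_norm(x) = 2.33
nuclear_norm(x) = 6.49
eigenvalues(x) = [(-2.23+0j), (1.88+0.98j), (1.88-0.98j)]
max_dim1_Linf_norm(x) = 2.06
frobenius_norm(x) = 3.76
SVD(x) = [[0.46, -0.80, 0.38], [0.49, -0.13, -0.86], [0.74, 0.58, 0.33]] @ diag([2.3258949083606635, 2.232815798780179, 1.9267709993612565]) @ [[0.54, 0.02, 0.84], [0.84, 0.05, -0.54], [0.05, -1.00, -0.01]]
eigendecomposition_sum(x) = [[-1.52-0.00j, -0.16+0.00j, (1.02-0j)],[(-0.18-0j), (-0.02+0j), 0.12-0.00j],[1.03+0.00j, (0.11-0j), -0.69+0.00j]] + [[(0.32+0.11j),(-0.31+0.43j),0.42+0.24j], [(0.24-0.64j),0.84+0.65j,(0.5-0.83j)], [0.52+0.06j,-0.33+0.74j,(0.71+0.22j)]] + [[(0.32-0.11j), -0.31-0.43j, (0.42-0.24j)], [(0.24+0.64j), (0.84-0.65j), (0.5+0.83j)], [0.52-0.06j, -0.33-0.74j, (0.71-0.22j)]]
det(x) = -10.01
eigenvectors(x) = [[0.83+0.00j, (-0.01-0.37j), -0.01+0.37j], [(0.1+0j), (-0.74+0j), -0.74-0.00j], [(-0.56+0j), -0.13-0.55j, (-0.13+0.55j)]]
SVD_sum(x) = [[0.59,0.02,0.91], [0.61,0.02,0.95], [0.94,0.03,1.45]] + [[-1.5, -0.08, 0.97], [-0.24, -0.01, 0.15], [1.09, 0.06, -0.71]] + [[0.03, -0.73, -0.01], [-0.08, 1.66, 0.02], [0.03, -0.64, -0.01]]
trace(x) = 1.52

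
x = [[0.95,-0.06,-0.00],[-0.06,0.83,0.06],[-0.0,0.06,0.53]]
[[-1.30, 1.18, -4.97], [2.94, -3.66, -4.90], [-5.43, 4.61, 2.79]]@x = [[-1.31, 0.76, -2.56], [3.01, -3.51, -2.82], [-5.44, 4.32, 1.76]]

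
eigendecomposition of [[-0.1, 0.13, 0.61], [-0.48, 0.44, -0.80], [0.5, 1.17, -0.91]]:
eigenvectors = [[-0.60+0.00j, -0.18-0.43j, -0.18+0.43j], [0.24+0.00j, 0.69+0.00j, (0.69-0j)], [(0.77+0j), 0.33-0.44j, (0.33+0.44j)]]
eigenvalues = [(-0.94+0j), (0.18+0.81j), (0.18-0.81j)]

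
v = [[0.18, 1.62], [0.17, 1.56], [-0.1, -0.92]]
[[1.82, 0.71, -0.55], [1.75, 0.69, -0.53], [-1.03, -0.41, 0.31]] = v @ [[0.40, 0.19, -0.17],[1.08, 0.42, -0.32]]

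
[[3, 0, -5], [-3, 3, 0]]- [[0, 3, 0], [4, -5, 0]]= [[3, -3, -5], [-7, 8, 0]]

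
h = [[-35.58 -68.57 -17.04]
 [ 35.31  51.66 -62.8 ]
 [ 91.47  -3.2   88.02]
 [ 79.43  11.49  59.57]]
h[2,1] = -3.2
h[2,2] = 88.02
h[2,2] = 88.02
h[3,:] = [79.43, 11.49, 59.57]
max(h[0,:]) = -17.04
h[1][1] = 51.66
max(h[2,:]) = 91.47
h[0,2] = -17.04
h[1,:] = [35.31, 51.66, -62.8]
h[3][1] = 11.49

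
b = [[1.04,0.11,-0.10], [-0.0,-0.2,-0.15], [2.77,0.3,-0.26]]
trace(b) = 0.58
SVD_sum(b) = [[1.04,0.11,-0.10], [-0.01,-0.0,0.00], [2.77,0.3,-0.26]] + [[0.00, -0.00, -0.00], [0.01, -0.20, -0.15], [-0.0, 0.0, 0.0]] + [[-0.00, 0.00, -0.0], [0.00, -0.0, 0.00], [0.0, -0.0, 0.0]]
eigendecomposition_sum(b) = [[1.10, 0.09, -0.13], [-0.48, -0.04, 0.05], [2.95, 0.24, -0.34]] + [[-0.0, 0.00, 0.00], [0.01, -0.00, -0.0], [-0.01, 0.0, 0.00]] + [[-0.06,  0.02,  0.02],[0.47,  -0.16,  -0.20],[-0.17,  0.06,  0.07]]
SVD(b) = [[-0.35, -0.01, -0.94], [0.00, -1.00, 0.01], [-0.94, 0.00, 0.35]] @ diag([2.9890205911906316, 0.24991161379949825, 0.0003012084645750757]) @ [[-0.99, -0.11, 0.09], [-0.03, 0.80, 0.6], [0.14, -0.59, 0.79]]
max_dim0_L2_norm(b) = 2.96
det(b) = -0.00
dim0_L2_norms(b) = [2.96, 0.38, 0.32]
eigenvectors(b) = [[0.35, 0.14, -0.12],[-0.15, -0.59, 0.93],[0.93, 0.80, -0.34]]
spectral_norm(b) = 2.99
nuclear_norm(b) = 3.24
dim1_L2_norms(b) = [1.05, 0.25, 2.8]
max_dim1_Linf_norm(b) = 2.77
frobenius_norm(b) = 3.00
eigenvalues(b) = [0.72, 0.0, -0.15]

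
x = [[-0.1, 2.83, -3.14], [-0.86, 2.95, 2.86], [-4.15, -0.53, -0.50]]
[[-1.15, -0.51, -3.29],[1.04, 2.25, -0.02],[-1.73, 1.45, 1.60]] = x @ [[0.36, -0.43, -0.37],[0.06, 0.25, -0.61],[0.41, 0.40, 0.51]]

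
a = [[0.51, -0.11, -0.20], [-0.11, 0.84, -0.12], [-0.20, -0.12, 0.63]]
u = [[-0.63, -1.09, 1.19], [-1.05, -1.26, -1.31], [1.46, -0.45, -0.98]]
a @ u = [[-0.50,  -0.33,  0.95], [-0.99,  -0.88,  -1.11], [1.17,  0.09,  -0.70]]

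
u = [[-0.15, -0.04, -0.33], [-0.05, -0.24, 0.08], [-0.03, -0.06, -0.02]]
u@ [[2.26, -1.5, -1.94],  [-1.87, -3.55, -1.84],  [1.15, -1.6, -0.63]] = [[-0.64, 0.90, 0.57], [0.43, 0.80, 0.49], [0.02, 0.29, 0.18]]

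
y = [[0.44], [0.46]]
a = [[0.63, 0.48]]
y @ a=[[0.28, 0.21],[0.29, 0.22]]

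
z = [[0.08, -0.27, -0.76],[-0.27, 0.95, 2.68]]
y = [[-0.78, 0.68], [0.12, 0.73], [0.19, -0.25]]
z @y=[[-0.24, 0.05], [0.83, -0.16]]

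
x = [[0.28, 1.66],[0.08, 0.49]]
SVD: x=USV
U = [[-0.96, -0.28], [-0.28, 0.96]]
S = [1.76, 0.0]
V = [[-0.17, -0.99], [-0.99, 0.17]]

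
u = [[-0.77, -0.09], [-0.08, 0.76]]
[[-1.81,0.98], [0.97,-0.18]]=u @ [[2.17, -1.23], [1.5, -0.37]]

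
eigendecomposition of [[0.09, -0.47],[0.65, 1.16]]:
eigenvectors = [[(0.63-0.16j), 0.63+0.16j],[(-0.76+0j), -0.76-0.00j]]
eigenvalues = [(0.62+0.14j), (0.62-0.14j)]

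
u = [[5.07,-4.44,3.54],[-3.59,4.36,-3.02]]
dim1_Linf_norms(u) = [5.07, 4.36]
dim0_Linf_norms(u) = [5.07, 4.44, 3.54]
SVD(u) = [[-0.77, 0.64], [0.64, 0.77]] @ diag([9.923290246103642, 0.7046351478491146]) @ [[-0.62,0.63,-0.47],  [0.73,0.69,-0.05]]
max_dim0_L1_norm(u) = 8.8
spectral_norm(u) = 9.92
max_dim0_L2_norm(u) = 6.22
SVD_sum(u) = [[4.74, -4.75, 3.56], [-3.98, 3.99, -2.99]] + [[0.33, 0.31, -0.02], [0.39, 0.37, -0.03]]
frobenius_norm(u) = 9.95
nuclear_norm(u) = 10.63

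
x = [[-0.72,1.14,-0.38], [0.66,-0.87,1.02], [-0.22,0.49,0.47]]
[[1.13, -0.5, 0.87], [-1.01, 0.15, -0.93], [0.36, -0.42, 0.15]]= x @ [[-1.20, 0.63, -0.51], [0.22, -0.18, 0.35], [-0.03, -0.41, -0.28]]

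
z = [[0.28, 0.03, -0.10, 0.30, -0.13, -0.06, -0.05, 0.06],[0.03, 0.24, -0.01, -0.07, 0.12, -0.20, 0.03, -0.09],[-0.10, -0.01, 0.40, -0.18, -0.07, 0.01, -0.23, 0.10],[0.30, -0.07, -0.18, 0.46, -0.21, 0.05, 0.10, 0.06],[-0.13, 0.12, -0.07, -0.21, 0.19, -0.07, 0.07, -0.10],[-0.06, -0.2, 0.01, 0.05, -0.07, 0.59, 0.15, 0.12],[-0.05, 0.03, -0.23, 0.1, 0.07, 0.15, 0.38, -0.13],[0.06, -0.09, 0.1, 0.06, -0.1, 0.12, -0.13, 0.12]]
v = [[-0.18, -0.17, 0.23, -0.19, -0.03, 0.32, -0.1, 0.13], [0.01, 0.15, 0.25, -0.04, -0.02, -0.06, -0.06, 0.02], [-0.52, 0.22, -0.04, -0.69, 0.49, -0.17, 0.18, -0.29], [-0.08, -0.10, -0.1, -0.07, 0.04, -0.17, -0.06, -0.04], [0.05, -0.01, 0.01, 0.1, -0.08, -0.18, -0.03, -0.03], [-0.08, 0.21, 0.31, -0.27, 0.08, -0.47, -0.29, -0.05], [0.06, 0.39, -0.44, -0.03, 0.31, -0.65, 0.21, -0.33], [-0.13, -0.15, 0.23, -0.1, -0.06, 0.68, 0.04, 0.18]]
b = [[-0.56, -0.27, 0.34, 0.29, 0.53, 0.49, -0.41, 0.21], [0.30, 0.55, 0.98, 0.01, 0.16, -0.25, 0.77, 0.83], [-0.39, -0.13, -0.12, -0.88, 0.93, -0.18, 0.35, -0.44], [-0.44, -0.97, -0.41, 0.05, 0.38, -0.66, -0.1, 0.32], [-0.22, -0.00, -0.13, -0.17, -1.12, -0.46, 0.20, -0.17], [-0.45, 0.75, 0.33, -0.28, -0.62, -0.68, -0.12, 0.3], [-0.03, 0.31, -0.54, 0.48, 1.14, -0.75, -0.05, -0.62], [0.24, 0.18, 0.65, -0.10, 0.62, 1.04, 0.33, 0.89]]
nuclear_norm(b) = 10.30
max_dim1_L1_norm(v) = 2.6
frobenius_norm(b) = 4.18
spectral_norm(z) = 0.92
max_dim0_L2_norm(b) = 2.15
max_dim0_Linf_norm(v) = 0.69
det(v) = 0.00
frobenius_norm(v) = 1.96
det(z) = 0.00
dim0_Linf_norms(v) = [0.52, 0.39, 0.44, 0.69, 0.49, 0.68, 0.29, 0.33]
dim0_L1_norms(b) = [2.63, 3.16, 3.5, 2.26, 5.5, 4.51, 2.33, 3.78]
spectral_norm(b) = 2.39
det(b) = -1.13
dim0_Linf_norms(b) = [0.56, 0.97, 0.98, 0.88, 1.14, 1.04, 0.77, 0.89]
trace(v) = -0.30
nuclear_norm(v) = 3.64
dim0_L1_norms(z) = [1.01, 0.79, 1.1, 1.43, 0.96, 1.25, 1.14, 0.78]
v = b @ z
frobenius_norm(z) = 1.38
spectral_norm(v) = 1.46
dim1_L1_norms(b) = [3.1, 3.85, 3.42, 3.33, 2.47, 3.53, 3.92, 4.05]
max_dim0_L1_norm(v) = 2.7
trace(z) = 2.66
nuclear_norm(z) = 2.68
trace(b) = -1.04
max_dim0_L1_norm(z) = 1.43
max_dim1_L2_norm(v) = 1.09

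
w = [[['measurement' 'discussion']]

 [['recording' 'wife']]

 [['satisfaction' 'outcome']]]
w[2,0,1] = 'outcome'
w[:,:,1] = [['discussion'], ['wife'], ['outcome']]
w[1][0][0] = 'recording'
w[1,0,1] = 'wife'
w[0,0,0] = 'measurement'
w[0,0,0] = 'measurement'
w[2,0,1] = 'outcome'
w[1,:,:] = [['recording', 'wife']]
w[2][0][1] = 'outcome'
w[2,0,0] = 'satisfaction'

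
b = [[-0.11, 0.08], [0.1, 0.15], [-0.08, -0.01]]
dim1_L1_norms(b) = [0.19, 0.25, 0.09]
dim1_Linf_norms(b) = [0.11, 0.15, 0.08]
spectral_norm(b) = 0.19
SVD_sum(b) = [[-0.01,-0.01], [0.12,0.13], [-0.04,-0.05]] + [[-0.1, 0.09],  [-0.02, 0.02],  [-0.04, 0.04]]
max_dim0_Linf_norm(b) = 0.15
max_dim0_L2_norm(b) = 0.17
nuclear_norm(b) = 0.34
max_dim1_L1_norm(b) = 0.25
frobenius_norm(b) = 0.24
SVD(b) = [[-0.10, -0.91], [0.94, -0.22], [-0.33, -0.34]] @ diag([0.18908850537000116, 0.14746368073847554]) @ [[0.69, 0.72], [0.72, -0.69]]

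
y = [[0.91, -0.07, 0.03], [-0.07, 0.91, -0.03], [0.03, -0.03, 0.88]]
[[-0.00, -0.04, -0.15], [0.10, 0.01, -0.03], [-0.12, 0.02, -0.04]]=y @ [[0.01, -0.04, -0.17], [0.11, 0.01, -0.05], [-0.13, 0.02, -0.04]]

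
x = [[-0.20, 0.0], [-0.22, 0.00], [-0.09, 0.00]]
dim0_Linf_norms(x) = [0.22, 0.0]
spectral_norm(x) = 0.31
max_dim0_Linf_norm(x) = 0.22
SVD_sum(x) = [[-0.20, 0.0], [-0.22, 0.0], [-0.09, 0.0]] + [[0.0, -0.0], [0.0, 0.00], [0.0, -0.0]]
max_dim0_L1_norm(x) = 0.51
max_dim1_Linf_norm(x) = 0.22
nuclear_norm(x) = 0.31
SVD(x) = [[-0.64, -0.71], [-0.71, 0.69], [-0.29, -0.12]] @ diag([0.3106444913401814, 0.0]) @ [[1.0, 0.00], [0.0, 1.0]]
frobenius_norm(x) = 0.31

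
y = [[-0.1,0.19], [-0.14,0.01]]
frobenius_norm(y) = 0.26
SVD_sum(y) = [[-0.14, 0.16], [-0.06, 0.07]] + [[0.04,  0.03], [-0.08,  -0.06]]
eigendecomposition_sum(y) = [[(-0.05+0.07j), (0.1+0.03j)], [(-0.07-0.02j), (0.01+0.08j)]] + [[-0.05-0.07j, (0.1-0.03j)], [(-0.07+0.02j), 0.01-0.08j]]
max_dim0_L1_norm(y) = 0.24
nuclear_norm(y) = 0.34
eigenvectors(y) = [[(0.76+0j), 0.76-0.00j], [(0.22+0.61j), (0.22-0.61j)]]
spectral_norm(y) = 0.23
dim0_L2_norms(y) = [0.17, 0.19]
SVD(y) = [[-0.91, -0.42], [-0.42, 0.91]] @ diag([0.2314415436328436, 0.11061108389689782]) @ [[0.65,-0.76], [-0.76,-0.65]]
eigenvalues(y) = [(-0.05+0.15j), (-0.05-0.15j)]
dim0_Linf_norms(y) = [0.14, 0.19]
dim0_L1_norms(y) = [0.24, 0.2]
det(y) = 0.03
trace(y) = -0.09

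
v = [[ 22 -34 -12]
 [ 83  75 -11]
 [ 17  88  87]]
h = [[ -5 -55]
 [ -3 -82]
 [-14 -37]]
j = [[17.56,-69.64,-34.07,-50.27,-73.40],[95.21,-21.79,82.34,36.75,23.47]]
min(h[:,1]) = -82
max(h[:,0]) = -3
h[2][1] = -37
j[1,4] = 23.47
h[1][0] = -3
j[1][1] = -21.79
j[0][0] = 17.56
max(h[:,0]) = -3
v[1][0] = 83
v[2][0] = 17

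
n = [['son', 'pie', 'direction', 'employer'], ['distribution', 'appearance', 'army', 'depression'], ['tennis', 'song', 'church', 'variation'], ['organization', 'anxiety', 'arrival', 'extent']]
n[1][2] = 'army'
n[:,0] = ['son', 'distribution', 'tennis', 'organization']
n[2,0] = 'tennis'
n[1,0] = 'distribution'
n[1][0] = 'distribution'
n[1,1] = 'appearance'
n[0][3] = 'employer'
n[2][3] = 'variation'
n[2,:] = ['tennis', 'song', 'church', 'variation']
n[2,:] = ['tennis', 'song', 'church', 'variation']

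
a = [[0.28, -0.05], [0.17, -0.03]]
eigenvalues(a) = [0.25, 0.0]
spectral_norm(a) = 0.33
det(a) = 0.00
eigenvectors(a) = [[0.85, 0.18], [0.52, 0.98]]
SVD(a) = [[-0.85, -0.52], [-0.52, 0.85]] @ diag([0.33271595943941373, 0.00030055666752051467]) @ [[-0.98, 0.18], [0.18, 0.98]]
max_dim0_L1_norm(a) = 0.45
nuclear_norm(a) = 0.33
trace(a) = 0.25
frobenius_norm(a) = 0.33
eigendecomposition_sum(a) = [[0.28, -0.05], [0.17, -0.03]] + [[-0.00, 0.0],[-0.00, 0.00]]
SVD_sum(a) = [[0.28, -0.05], [0.17, -0.03]] + [[-0.00, -0.0], [0.00, 0.00]]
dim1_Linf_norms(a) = [0.28, 0.17]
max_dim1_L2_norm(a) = 0.28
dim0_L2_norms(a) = [0.33, 0.06]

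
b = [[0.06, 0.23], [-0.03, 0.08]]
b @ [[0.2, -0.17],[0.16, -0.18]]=[[0.05, -0.05],[0.01, -0.01]]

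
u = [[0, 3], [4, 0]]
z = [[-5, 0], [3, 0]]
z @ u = [[0, -15], [0, 9]]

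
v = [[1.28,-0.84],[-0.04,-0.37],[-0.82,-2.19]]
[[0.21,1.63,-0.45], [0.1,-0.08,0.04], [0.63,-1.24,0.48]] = v@ [[-0.02, 1.32, -0.4],[-0.28, 0.07, -0.07]]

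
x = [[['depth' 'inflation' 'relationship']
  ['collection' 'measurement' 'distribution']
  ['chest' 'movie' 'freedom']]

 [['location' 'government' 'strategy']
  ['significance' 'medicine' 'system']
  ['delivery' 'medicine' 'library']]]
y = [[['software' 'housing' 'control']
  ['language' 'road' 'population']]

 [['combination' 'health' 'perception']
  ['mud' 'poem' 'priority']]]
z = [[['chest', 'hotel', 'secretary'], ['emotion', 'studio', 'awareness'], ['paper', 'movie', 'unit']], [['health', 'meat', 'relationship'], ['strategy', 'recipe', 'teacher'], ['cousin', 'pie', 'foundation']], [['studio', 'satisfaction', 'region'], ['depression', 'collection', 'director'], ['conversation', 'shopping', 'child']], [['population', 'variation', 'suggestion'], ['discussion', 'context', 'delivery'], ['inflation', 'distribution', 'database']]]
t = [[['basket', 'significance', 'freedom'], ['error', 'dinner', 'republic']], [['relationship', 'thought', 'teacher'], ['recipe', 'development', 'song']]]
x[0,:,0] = ['depth', 'collection', 'chest']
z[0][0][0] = 'chest'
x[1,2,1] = 'medicine'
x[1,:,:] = [['location', 'government', 'strategy'], ['significance', 'medicine', 'system'], ['delivery', 'medicine', 'library']]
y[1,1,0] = 'mud'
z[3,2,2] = 'database'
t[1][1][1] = 'development'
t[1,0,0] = 'relationship'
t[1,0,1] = 'thought'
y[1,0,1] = 'health'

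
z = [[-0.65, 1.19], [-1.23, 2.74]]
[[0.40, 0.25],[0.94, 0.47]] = z@[[0.04,  -0.38], [0.36,  0.0]]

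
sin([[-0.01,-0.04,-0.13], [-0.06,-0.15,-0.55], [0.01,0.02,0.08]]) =[[-0.01, -0.04, -0.13], [-0.06, -0.15, -0.55], [0.01, 0.02, 0.08]]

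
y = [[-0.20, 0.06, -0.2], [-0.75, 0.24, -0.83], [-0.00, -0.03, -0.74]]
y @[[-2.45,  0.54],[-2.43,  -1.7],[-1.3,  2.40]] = [[0.60, -0.69], [2.33, -2.80], [1.03, -1.72]]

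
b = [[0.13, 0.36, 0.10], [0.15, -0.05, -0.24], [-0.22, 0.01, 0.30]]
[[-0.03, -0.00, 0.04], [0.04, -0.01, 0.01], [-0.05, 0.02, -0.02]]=b @ [[0.06, 0.06, 0.11],  [-0.08, -0.06, 0.08],  [-0.11, 0.11, 0.01]]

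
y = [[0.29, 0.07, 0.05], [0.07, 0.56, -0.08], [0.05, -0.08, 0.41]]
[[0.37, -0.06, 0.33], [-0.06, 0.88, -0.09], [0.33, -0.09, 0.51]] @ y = [[0.12, -0.03, 0.16], [0.04, 0.5, -0.11], [0.11, -0.07, 0.23]]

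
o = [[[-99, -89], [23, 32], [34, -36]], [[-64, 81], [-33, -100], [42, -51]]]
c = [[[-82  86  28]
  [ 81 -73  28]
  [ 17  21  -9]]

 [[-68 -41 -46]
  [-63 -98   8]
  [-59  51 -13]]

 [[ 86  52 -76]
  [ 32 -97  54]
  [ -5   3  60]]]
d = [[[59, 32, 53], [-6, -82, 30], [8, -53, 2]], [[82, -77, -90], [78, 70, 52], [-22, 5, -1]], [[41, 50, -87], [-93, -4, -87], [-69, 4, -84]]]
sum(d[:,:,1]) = -55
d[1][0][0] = 82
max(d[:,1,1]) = 70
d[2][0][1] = 50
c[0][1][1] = -73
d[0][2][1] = -53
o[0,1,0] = 23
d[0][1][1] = -82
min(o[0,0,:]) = -99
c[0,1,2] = 28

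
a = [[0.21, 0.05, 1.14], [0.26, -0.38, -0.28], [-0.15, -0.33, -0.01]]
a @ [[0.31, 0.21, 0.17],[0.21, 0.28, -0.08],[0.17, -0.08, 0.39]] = [[0.27,-0.03,0.48], [-0.05,-0.03,-0.03], [-0.12,-0.12,-0.0]]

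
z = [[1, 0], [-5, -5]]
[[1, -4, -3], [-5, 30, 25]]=z @[[1, -4, -3], [0, -2, -2]]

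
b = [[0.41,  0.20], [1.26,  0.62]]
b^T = [[0.41,1.26], [0.20,0.62]]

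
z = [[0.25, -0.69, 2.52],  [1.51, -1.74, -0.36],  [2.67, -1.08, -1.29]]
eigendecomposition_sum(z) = [[1.26, -0.57, 1.08], [0.44, -0.2, 0.37], [0.92, -0.41, 0.79]] + [[-0.96,0.34,1.16], [1.19,-0.42,-1.43], [1.75,-0.61,-2.11]] + [[-0.05,-0.46,0.29], [-0.12,-1.13,0.70], [-0.01,-0.06,0.03]]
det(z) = 7.38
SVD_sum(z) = [[-0.44, 0.26, 0.24], [1.66, -0.97, -0.90], [2.44, -1.43, -1.33]] + [[0.58, -1.09, 2.24], [0.17, -0.33, 0.67], [-0.01, 0.03, -0.06]] + [[0.10, 0.14, 0.04], [-0.33, -0.44, -0.13], [0.24, 0.32, 0.09]]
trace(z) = -2.78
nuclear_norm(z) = 7.22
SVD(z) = [[0.15,0.96,0.25], [-0.56,0.29,-0.78], [-0.82,-0.02,0.57]] @ diag([3.824550536311466, 2.6714485035139246, 0.7224099170643291]) @ [[-0.78, 0.46, 0.42], [0.23, -0.42, 0.88], [0.58, 0.78, 0.23]]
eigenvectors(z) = [[-0.78, -0.41, -0.38], [-0.27, 0.51, -0.93], [-0.57, 0.75, -0.05]]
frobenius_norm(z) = 4.72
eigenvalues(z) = [1.85, -3.49, -1.14]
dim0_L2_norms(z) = [3.08, 2.16, 2.85]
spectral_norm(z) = 3.82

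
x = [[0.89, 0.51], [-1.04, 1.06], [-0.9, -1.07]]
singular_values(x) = [1.71, 1.51]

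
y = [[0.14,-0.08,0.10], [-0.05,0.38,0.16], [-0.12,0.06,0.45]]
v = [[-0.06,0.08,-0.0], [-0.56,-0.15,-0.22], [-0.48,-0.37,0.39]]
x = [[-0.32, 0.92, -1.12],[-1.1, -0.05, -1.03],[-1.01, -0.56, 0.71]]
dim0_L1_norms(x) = [2.43, 1.53, 2.86]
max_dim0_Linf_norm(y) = 0.45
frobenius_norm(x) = 2.51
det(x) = 1.24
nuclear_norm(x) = 3.90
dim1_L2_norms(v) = [0.1, 0.62, 0.72]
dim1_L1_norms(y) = [0.32, 0.59, 0.63]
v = y @ x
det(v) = 0.03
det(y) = 0.03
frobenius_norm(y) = 0.65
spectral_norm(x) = 1.95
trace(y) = 0.97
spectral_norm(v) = 0.84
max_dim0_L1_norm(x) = 2.86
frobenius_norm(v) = 0.96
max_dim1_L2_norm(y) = 0.47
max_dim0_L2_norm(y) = 0.49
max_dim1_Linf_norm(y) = 0.45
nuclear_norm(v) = 1.38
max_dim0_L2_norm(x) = 1.68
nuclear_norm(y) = 1.02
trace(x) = 0.34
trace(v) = 0.18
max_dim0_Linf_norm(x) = 1.12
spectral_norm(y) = 0.55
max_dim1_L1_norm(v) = 1.24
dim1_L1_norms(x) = [2.36, 2.18, 2.28]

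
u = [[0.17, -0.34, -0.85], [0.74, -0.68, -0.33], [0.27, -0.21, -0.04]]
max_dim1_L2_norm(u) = 1.06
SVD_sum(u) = [[0.44, -0.47, -0.47], [0.56, -0.59, -0.59], [0.16, -0.17, -0.17]] + [[-0.27, 0.13, -0.38], [0.19, -0.09, 0.26], [0.10, -0.05, 0.14]] + [[0.00,0.0,-0.00], [-0.00,-0.00,0.00], [0.01,0.01,-0.00]]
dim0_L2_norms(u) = [0.81, 0.79, 0.91]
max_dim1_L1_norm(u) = 1.75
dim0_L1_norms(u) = [1.18, 1.23, 1.22]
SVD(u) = [[-0.60, 0.79, 0.1], [-0.76, -0.54, -0.35], [-0.23, -0.28, 0.93]] @ diag([1.3147980293108668, 0.6128811236769194, 0.013522956806062239]) @ [[-0.55, 0.59, 0.59], [-0.56, 0.26, -0.79], [0.62, 0.77, -0.18]]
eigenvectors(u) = [[-0.50-0.43j,-0.50+0.43j,-0.60+0.00j],  [(-0.71+0j),-0.71-0.00j,(-0.78+0j)],  [-0.21+0.07j,-0.21-0.07j,0.16+0.00j]]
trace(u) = -0.55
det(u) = -0.01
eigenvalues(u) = [(-0.26+0.48j), (-0.26-0.48j), (-0.04+0j)]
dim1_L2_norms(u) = [0.93, 1.06, 0.34]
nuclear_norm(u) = 1.94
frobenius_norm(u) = 1.45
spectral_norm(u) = 1.31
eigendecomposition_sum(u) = [[0.08+0.43j, -0.16-0.28j, (-0.45+0.24j)], [(0.36+0.29j), -0.33-0.12j, -0.20+0.51j], [0.14+0.05j, (-0.11-0j), (-0.01+0.17j)]] + [[0.08-0.43j, -0.16+0.28j, -0.45-0.24j],  [0.36-0.29j, (-0.33+0.12j), -0.20-0.51j],  [0.14-0.05j, (-0.11+0j), -0.01-0.17j]] + [[0.01+0.00j, -0.02-0.00j, 0.06+0.00j], [(0.01+0j), -0.03-0.00j, 0.07+0.00j], [(-0-0j), (0.01+0j), (-0.02-0j)]]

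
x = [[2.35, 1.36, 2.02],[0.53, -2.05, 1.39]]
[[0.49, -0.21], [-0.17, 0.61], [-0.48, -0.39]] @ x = [[1.04, 1.10, 0.7], [-0.08, -1.48, 0.5], [-1.33, 0.15, -1.51]]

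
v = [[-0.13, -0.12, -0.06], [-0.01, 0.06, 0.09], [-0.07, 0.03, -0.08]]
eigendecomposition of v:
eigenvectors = [[0.58, -0.14, 0.50], [-0.30, 0.46, -0.8], [0.76, -0.88, -0.32]]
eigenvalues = [-0.15, -0.11, 0.1]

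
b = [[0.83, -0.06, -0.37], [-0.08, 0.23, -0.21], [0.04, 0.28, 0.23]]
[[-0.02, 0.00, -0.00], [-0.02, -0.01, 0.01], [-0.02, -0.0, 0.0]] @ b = [[-0.02, 0.00, 0.01], [-0.02, 0.00, 0.01], [-0.02, 0.00, 0.01]]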